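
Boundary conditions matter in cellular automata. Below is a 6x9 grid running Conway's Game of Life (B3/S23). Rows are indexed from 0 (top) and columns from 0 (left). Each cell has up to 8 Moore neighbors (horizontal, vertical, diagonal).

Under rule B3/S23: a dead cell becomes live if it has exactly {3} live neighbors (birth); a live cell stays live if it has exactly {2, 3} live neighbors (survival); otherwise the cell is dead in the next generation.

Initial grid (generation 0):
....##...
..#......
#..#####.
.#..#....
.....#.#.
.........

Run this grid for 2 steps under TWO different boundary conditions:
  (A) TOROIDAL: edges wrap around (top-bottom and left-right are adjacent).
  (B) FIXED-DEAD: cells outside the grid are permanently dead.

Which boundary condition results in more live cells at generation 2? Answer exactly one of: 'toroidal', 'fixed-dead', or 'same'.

Under TOROIDAL boundary, generation 2:
.....#...
..####...
..######.
...#.###.
....####.
.....#...
Population = 20

Under FIXED-DEAD boundary, generation 2:
.........
..####...
..#####..
...#.##..
.........
.........
Population = 12

Comparison: toroidal=20, fixed-dead=12 -> toroidal

Answer: toroidal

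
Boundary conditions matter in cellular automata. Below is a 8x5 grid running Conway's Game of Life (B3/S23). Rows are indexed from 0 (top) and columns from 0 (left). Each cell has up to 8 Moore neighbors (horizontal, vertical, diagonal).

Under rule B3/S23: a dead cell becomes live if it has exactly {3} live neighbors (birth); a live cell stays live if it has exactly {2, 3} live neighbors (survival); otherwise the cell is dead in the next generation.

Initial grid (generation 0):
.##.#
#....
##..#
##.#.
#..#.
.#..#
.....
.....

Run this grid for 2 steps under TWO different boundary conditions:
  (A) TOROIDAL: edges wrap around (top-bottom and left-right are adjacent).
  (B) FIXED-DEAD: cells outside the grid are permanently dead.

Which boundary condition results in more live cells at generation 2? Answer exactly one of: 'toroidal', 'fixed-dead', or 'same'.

Under TOROIDAL boundary, generation 2:
.##..
..##.
..#..
..##.
...#.
....#
.....
.....
Population = 9

Under FIXED-DEAD boundary, generation 2:
.##..
..##.
.##.#
..#.#
...##
.....
.....
.....
Population = 11

Comparison: toroidal=9, fixed-dead=11 -> fixed-dead

Answer: fixed-dead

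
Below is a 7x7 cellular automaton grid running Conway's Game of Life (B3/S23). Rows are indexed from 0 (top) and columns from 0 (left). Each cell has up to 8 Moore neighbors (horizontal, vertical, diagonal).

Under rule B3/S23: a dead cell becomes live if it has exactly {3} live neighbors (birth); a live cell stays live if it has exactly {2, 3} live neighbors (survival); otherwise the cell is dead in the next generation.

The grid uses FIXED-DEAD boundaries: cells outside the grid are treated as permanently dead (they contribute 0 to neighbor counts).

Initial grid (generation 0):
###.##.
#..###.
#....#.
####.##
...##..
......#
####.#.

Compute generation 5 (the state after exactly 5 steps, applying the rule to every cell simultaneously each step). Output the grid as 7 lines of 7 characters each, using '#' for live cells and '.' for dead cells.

Answer: .###...
.......
.###...
#..#...
###....
##...##
.......

Derivation:
Simulating step by step:
Generation 0 (given above): 25 live cells
Generation 1: 23 live cells
###..#.
#.##..#
#......
####.##
.#.##.#
.#...#.
.##....
Generation 2: 23 live cells
#.##...
#.##...
#...###
#..#.##
...#..#
##.###.
.##....
Generation 3: 23 live cells
..##...
#.#..#.
#.#...#
...#...
##.#..#
##.###.
#####..
Generation 4: 15 live cells
.###...
..#....
..##...
#..#...
##.#.#.
.....#.
#....#.
Generation 5: 15 live cells
(generation 5 grid is the final answer)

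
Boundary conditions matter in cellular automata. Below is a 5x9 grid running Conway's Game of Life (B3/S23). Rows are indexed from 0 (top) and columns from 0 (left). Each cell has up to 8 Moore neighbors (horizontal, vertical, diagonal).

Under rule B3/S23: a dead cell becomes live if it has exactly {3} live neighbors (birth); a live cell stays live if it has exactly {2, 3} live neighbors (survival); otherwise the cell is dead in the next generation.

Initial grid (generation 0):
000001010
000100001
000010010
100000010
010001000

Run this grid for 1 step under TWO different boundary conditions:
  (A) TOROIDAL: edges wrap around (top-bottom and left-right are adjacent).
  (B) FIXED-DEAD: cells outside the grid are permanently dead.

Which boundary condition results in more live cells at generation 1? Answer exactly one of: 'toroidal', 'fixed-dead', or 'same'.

Under TOROIDAL boundary, generation 1:
000010100
000010111
000000010
000000101
000000001
Population = 10

Under FIXED-DEAD boundary, generation 1:
000000000
000010111
000000011
000000100
000000000
Population = 7

Comparison: toroidal=10, fixed-dead=7 -> toroidal

Answer: toroidal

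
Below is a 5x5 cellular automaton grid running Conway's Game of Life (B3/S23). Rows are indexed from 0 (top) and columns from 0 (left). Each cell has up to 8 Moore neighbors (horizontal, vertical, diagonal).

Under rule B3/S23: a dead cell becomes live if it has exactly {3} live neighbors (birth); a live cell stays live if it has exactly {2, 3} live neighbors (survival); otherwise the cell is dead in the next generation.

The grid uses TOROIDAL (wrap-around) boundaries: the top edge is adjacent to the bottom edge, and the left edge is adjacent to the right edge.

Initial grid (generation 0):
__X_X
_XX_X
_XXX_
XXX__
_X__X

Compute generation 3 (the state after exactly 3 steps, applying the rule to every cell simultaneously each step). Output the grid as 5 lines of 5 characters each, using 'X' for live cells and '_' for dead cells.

Simulating step by step:
Generation 0 (given above): 13 live cells
Generation 1: 6 live cells
__X_X
____X
____X
____X
____X
Generation 2: 12 live cells
X___X
X___X
X__XX
X__XX
X___X
Generation 3: 6 live cells
(generation 3 grid is the final answer)

Answer: _X_X_
_X___
_X___
_X___
_X___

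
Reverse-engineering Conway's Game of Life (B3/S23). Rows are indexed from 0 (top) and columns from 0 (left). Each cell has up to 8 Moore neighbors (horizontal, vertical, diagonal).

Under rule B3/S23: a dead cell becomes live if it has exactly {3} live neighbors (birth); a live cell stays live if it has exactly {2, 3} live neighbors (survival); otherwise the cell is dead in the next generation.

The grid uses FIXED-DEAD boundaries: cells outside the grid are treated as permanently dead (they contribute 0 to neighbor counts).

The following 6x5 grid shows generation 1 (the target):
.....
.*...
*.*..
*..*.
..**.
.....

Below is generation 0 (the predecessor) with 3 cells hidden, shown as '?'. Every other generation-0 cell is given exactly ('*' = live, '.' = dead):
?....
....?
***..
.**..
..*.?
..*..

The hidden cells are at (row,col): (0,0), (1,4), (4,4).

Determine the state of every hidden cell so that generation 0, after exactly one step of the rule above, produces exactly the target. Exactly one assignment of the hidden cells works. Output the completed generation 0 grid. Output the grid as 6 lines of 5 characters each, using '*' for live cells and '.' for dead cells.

Hidden generation-0 cells (in order): (0,0), (1,4), (4,4).
A hidden cell only influences target cells in its own 3x3 neighborhood. Try each of the 2^3 = 8 assignments, step the completed generation 0 forward once under B3/S23, and compare with the target:
  (0,0)=. (1,4)=. (4,4)=. -> step reproduces the target at every cell -> ACCEPT
  (0,0)=. (1,4)=. (4,4)=* -> step gives (3,3)='.' but target has '*' -> reject
  (0,0)=. (1,4)=* (4,4)=. -> step gives (2,3)='*' but target has '.' -> reject
  (0,0)=. (1,4)=* (4,4)=* -> step gives (2,3)='*' but target has '.' -> reject
  (0,0)=* (1,4)=. (4,4)=. -> step gives (1,0)='*' but target has '.' -> reject
  (0,0)=* (1,4)=. (4,4)=* -> step gives (1,0)='*' but target has '.' -> reject
  (0,0)=* (1,4)=* (4,4)=. -> step gives (1,0)='*' but target has '.' -> reject
  (0,0)=* (1,4)=* (4,4)=* -> step gives (1,0)='*' but target has '.' -> reject
Unique solution: (0,0)=dead, (1,4)=dead, (4,4)=dead.
Check: live-neighbor counts of every cell in the completed generation 0:
00000
23210
24320
35430
14330
02120
Applying B3/S23 to generation 0 with these counts gives:
.....
.*...
*.*..
*..*.
..**.
.....
which matches the target exactly.

Answer: .....
.....
***..
.**..
..*..
..*..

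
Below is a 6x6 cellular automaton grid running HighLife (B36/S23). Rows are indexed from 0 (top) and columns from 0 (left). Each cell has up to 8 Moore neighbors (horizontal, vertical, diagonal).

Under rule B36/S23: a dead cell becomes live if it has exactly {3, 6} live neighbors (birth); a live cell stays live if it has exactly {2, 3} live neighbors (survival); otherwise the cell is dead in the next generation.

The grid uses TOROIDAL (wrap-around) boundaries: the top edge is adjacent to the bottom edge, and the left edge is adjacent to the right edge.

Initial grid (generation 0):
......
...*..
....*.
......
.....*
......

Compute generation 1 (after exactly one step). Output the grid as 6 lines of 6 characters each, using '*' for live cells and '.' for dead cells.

Answer: ......
......
......
......
......
......

Derivation:
Simulating step by step:
Generation 0 (given above): 3 live cells
Generation 1: 0 live cells
(generation 1 grid is the final answer)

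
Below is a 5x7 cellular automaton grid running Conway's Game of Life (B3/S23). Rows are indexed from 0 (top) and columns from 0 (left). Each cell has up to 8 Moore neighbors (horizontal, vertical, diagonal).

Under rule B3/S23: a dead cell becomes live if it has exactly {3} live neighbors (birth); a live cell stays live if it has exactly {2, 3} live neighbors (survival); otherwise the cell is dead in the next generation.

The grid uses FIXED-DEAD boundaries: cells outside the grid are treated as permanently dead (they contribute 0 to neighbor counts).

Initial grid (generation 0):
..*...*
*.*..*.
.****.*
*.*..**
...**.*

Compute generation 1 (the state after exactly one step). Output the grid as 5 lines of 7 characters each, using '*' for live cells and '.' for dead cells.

Simulating step by step:
Generation 0 (given above): 17 live cells
Generation 1: 11 live cells
(generation 1 grid is the final answer)

Answer: .*.....
....***
*...*.*
......*
...**.*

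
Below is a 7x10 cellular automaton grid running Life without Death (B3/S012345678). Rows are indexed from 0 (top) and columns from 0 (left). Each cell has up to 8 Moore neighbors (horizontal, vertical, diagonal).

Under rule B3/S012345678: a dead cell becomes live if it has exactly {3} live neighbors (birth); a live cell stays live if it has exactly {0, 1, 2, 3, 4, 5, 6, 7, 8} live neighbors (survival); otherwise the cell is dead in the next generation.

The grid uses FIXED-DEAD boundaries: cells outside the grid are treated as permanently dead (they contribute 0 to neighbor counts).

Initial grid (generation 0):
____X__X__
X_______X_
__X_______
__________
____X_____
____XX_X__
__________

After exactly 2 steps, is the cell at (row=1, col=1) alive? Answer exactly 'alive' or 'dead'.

Simulating step by step:
Generation 0 (given above): 9 live cells
Generation 1: 10 live cells
____X__X__
X_______X_
__X_______
__________
____XX____
____XX_X__
__________
Generation 2: 12 live cells
____X__X__
X_______X_
__X_______
__________
____XXX___
____XXXX__
__________

Cell (1,1) at generation 2: 0 -> dead

Answer: dead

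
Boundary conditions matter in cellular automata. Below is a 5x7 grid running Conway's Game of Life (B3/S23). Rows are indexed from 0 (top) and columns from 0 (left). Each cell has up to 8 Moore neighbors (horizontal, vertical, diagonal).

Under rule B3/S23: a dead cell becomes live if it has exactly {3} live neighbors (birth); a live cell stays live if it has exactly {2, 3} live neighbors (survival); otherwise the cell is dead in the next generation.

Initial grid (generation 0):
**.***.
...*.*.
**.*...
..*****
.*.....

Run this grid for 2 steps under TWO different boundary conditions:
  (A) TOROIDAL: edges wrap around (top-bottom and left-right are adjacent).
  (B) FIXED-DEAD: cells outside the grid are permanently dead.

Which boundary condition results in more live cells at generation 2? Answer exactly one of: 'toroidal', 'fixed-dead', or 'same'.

Answer: toroidal

Derivation:
Under TOROIDAL boundary, generation 2:
**...**
.....*.
*.**...
.**.***
.*.*...
Population = 15

Under FIXED-DEAD boundary, generation 2:
..**...
...*.**
..**..*
.*....*
..*..*.
Population = 12

Comparison: toroidal=15, fixed-dead=12 -> toroidal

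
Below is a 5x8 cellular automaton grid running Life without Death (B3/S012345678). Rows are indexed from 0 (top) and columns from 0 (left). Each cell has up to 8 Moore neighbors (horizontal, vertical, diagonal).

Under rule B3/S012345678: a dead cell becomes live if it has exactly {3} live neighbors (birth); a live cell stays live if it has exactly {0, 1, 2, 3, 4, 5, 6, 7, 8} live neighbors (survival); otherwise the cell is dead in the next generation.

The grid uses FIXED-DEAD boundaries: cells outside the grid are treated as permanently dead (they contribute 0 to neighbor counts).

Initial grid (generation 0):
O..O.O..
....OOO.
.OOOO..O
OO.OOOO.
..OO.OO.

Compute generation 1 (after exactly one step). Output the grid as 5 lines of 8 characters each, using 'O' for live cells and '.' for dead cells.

Answer: O..O.OO.
.O..OOO.
OOOOO..O
OO.OOOOO
.OOO.OO.

Derivation:
Simulating step by step:
Generation 0 (given above): 21 live cells
Generation 1: 26 live cells
(generation 1 grid is the final answer)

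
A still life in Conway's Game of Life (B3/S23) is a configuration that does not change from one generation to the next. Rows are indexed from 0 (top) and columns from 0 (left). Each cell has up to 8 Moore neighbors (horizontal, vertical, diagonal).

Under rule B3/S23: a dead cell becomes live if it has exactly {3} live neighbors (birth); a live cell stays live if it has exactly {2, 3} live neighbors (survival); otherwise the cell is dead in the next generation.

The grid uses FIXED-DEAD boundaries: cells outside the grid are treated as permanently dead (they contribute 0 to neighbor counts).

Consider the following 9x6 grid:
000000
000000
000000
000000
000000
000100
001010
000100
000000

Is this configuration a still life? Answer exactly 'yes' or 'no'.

Compute generation 1 and compare to generation 0 (given above):
Generation 1:
000000
000000
000000
000000
000000
000100
001010
000100
000000
The grids are IDENTICAL -> still life.

Answer: yes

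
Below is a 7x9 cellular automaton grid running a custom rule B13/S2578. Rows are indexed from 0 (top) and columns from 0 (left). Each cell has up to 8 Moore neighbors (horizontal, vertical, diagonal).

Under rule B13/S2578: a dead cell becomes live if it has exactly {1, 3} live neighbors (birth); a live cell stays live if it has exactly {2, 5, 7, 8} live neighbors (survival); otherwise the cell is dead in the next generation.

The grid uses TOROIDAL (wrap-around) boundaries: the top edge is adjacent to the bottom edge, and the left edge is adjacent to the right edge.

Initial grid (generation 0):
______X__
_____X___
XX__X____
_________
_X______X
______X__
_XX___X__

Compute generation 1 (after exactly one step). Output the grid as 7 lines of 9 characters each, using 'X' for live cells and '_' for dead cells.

Answer: X__XXXX__
__XX_X_XX
__XX__X_X
_X_XXX_X_
__X__XX__
XXXX___XX
X__X_XXX_

Derivation:
Simulating step by step:
Generation 0 (given above): 11 live cells
Generation 1: 33 live cells
(generation 1 grid is the final answer)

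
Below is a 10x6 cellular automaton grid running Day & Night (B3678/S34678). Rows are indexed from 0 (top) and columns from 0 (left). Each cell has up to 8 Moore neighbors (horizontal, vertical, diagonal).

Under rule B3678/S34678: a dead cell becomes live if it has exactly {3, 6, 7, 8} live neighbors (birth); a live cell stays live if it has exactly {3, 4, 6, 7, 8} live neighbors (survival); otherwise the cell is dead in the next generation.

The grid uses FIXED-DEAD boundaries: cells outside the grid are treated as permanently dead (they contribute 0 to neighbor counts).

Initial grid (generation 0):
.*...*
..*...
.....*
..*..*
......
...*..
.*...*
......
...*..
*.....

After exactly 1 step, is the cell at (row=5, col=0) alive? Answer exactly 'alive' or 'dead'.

Simulating step by step:
Generation 0 (given above): 11 live cells
Generation 1: 0 live cells
......
......
......
......
......
......
......
......
......
......

Cell (5,0) at generation 1: 0 -> dead

Answer: dead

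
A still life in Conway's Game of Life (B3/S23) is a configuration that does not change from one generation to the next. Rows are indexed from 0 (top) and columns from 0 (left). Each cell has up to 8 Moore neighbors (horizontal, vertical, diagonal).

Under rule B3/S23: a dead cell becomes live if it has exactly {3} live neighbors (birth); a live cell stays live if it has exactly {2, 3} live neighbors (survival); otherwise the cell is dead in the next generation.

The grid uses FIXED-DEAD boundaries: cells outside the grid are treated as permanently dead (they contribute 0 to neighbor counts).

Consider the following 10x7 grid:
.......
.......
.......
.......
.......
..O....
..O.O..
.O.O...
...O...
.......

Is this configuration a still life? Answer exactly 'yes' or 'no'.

Answer: no

Derivation:
Compute generation 1 and compare to generation 0 (given above):
Generation 1:
.......
.......
.......
.......
.......
...O...
.OO....
...OO..
..O....
.......
Cell (5,2) differs: gen0=1 vs gen1=0 -> NOT a still life.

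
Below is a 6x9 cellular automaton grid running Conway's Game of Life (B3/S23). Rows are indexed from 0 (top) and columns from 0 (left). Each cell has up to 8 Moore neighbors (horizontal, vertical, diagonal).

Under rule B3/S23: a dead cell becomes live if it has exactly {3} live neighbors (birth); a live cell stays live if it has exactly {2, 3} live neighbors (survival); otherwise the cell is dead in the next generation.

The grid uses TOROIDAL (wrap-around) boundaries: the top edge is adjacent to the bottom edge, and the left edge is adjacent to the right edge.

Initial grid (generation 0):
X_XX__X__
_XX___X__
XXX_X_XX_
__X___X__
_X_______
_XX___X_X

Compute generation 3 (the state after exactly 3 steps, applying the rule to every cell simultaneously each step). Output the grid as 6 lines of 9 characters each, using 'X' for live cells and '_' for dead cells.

Answer: ___XXXX__
_X___X_XX
_________
__XXX____
____XXX__
__X____X_

Derivation:
Simulating step by step:
Generation 0 (given above): 20 live cells
Generation 1: 20 live cells
X__X_XX__
______X_X
X_____XX_
X_XX_XXX_
XX_____X_
___X___X_
Generation 2: 21 live cells
____XXX_X
X_______X
XX_______
X_X__X___
XX_XX__X_
XXX_X__X_
Generation 3: 16 live cells
(generation 3 grid is the final answer)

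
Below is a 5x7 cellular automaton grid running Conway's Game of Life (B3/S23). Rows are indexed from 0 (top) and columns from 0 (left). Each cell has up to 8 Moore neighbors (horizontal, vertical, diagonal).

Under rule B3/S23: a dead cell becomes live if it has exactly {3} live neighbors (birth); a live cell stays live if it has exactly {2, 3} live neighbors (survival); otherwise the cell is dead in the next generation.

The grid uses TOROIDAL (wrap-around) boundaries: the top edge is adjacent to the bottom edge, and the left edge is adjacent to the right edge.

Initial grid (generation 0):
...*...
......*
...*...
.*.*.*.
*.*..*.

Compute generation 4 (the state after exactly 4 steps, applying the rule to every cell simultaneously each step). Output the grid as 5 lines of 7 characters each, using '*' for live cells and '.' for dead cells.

Answer: ....***
....*..
....***
.*.....
....*..

Derivation:
Simulating step by step:
Generation 0 (given above): 9 live cells
Generation 1: 10 live cells
......*
.......
..*.*..
.*.*..*
.***..*
Generation 2: 11 live cells
*.*....
.......
..**...
.*..**.
.*.*.**
Generation 3: 18 live cells
***...*
.***...
..***..
**...**
.*.*.**
Generation 4: 9 live cells
(generation 4 grid is the final answer)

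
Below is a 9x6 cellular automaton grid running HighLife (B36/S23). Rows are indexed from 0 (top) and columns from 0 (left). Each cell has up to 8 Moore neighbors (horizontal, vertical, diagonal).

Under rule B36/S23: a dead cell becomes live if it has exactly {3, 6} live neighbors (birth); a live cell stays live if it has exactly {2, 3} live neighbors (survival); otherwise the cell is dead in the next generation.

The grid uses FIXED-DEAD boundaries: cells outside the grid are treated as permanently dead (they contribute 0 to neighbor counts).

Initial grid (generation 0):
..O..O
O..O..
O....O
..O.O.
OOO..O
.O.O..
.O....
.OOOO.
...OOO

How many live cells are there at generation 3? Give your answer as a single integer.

Simulating step by step:
Generation 0 (given above): 22 live cells
Generation 1: 19 live cells
......
.O..O.
.O.OO.
O.OOOO
O...O.
......
OOO.O.
.O...O
.....O
Generation 2: 21 live cells
......
..OOO.
OO....
O.O..O
.O..OO
O..O..
OOO...
OOO.OO
......
Generation 3: 24 live cells
...O..
.OOO..
O...O.
O.O.OO
OOOOOO
O..OO.
....O.
O.OO..
.O....
Population at generation 3: 24

Answer: 24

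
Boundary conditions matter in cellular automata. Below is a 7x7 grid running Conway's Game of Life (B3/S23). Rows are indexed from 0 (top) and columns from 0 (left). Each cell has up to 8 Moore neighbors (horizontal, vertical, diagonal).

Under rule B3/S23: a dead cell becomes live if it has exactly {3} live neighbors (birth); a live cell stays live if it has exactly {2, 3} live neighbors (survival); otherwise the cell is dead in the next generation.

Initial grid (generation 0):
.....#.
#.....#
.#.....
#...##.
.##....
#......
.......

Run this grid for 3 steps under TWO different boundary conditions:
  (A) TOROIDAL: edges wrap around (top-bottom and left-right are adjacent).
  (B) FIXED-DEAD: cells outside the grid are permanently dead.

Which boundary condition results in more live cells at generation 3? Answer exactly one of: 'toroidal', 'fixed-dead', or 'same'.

Under TOROIDAL boundary, generation 3:
#....#.
.#...#.
##....#
.##....
.##....
.......
#......
Population = 12

Under FIXED-DEAD boundary, generation 3:
.......
.......
.#.....
#.#....
#.#....
##.....
.......
Population = 7

Comparison: toroidal=12, fixed-dead=7 -> toroidal

Answer: toroidal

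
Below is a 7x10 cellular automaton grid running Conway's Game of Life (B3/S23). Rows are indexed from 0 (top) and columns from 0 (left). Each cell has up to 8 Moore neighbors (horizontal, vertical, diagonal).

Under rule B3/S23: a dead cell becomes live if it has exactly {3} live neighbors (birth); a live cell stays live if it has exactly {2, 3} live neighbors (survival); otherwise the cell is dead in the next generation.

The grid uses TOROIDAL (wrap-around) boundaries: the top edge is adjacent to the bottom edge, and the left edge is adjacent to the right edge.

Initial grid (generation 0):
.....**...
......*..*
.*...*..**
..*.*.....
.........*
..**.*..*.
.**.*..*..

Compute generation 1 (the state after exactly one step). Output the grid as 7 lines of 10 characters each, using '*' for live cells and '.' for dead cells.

Answer: .....***..
*.....****
*....*..**
*.......**
..*.*.....
.****...*.
.**.*..*..

Derivation:
Simulating step by step:
Generation 0 (given above): 19 live cells
Generation 1: 26 live cells
(generation 1 grid is the final answer)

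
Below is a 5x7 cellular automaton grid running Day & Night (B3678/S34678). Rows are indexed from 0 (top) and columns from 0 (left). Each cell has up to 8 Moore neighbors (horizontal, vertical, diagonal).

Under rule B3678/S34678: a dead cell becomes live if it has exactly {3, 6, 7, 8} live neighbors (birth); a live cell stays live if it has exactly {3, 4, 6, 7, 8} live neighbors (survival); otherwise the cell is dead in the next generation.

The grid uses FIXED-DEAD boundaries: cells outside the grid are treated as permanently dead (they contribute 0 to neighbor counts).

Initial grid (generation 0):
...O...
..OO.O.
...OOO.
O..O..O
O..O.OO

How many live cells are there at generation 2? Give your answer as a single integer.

Answer: 8

Derivation:
Simulating step by step:
Generation 0 (given above): 14 live cells
Generation 1: 13 live cells
..O.O..
..OOO..
...O.OO
..OOO.O
....O..
Generation 2: 8 live cells
.......
..O.O..
...OOO.
...OO..
.....O.
Population at generation 2: 8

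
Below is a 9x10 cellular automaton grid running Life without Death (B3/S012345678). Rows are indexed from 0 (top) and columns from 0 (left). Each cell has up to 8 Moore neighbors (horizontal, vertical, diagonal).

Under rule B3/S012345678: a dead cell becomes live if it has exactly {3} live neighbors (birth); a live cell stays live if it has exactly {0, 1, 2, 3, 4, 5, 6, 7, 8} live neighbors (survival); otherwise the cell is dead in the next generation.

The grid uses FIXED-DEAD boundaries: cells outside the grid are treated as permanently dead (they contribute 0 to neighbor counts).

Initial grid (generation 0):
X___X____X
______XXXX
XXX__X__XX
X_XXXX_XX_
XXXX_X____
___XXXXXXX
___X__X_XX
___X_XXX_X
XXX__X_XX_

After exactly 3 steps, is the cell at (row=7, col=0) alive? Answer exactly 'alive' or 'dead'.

Simulating step by step:
Generation 0 (given above): 47 live cells
Generation 1: 56 live cells
X___X__X_X
X____XXXXX
XXX__X__XX
X_XXXX_XXX
XXXX_X___X
_X_XXXXXXX
__XX__X_XX
_X_X_XXX_X
XXX_XX_XX_
Generation 2: 62 live cells
X___XX_X_X
X___XXXXXX
XXX__X__XX
X_XXXX_XXX
XXXX_X___X
XX_XXXXXXX
_XXX__X_XX
XX_X_XXX_X
XXXXXX_XX_
Generation 3: 63 live cells
X___XX_X_X
X__XXXXXXX
XXX__X__XX
X_XXXX_XXX
XXXX_X___X
XX_XXXXXXX
_XXX__X_XX
XX_X_XXX_X
XXXXXX_XX_

Cell (7,0) at generation 3: 1 -> alive

Answer: alive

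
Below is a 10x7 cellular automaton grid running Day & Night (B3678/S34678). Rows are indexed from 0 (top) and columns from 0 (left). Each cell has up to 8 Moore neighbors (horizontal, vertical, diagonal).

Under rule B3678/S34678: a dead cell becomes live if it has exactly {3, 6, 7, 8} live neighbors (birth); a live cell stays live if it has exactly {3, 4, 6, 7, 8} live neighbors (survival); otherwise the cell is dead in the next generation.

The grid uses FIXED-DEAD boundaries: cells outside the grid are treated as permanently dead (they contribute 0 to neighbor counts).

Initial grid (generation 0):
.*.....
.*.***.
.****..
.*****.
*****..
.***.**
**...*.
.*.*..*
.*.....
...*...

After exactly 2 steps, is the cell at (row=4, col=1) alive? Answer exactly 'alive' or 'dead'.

Answer: alive

Derivation:
Simulating step by step:
Generation 0 (given above): 32 live cells
Generation 1: 33 live cells
..*.*..
*****..
*****..
.*****.
*****.*
.***.*.
****.*.
.*.....
.......
.......
Generation 2: 33 live cells
..*....
******.
*****..
.*****.
*****..
.******
*.**...
**.....
.......
.......

Cell (4,1) at generation 2: 1 -> alive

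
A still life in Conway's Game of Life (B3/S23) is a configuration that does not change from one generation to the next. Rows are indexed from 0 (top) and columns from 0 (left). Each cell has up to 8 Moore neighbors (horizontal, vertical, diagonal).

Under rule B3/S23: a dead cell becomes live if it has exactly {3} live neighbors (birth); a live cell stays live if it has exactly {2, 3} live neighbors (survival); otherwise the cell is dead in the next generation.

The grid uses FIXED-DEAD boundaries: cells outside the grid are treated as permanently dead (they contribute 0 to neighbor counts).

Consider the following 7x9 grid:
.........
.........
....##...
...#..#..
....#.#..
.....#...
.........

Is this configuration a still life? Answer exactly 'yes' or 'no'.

Answer: yes

Derivation:
Compute generation 1 and compare to generation 0 (given above):
Generation 1:
.........
.........
....##...
...#..#..
....#.#..
.....#...
.........
The grids are IDENTICAL -> still life.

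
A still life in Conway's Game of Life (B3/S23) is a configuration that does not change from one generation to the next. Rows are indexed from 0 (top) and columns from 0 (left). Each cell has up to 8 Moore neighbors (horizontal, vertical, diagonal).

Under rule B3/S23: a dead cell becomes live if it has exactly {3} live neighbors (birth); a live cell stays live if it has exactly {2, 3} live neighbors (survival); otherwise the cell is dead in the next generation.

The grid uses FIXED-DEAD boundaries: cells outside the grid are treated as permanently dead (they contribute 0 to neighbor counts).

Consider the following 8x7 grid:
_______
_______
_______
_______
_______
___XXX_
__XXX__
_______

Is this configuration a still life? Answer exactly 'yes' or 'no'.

Answer: no

Derivation:
Compute generation 1 and compare to generation 0 (given above):
Generation 1:
_______
_______
_______
_______
____X__
__X__X_
__X__X_
___X___
Cell (4,4) differs: gen0=0 vs gen1=1 -> NOT a still life.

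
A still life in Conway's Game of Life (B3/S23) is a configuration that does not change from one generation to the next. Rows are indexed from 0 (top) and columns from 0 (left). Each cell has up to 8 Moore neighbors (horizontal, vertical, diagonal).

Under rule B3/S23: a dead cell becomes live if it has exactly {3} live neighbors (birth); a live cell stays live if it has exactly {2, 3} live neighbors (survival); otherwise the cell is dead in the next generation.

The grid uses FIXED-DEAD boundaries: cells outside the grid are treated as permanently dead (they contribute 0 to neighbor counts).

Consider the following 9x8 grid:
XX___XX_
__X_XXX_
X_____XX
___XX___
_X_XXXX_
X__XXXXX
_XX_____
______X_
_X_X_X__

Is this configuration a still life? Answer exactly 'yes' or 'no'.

Answer: no

Derivation:
Compute generation 1 and compare to generation 0 (given above):
Generation 1:
_X__X_X_
X___X___
______XX
__XX___X
_______X
X______X
_XXXX__X
_X______
________
Cell (0,0) differs: gen0=1 vs gen1=0 -> NOT a still life.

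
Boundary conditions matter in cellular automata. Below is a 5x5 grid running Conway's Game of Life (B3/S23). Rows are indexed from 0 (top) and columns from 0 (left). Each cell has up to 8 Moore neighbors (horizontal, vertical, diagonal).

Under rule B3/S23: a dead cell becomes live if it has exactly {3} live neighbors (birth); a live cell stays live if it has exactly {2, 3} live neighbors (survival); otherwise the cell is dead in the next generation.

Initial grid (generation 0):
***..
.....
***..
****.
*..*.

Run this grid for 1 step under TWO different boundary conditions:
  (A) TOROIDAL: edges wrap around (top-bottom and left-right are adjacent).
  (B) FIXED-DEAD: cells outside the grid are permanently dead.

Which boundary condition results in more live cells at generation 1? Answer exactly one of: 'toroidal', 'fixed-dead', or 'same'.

Answer: toroidal

Derivation:
Under TOROIDAL boundary, generation 1:
***.*
.....
*..**
...*.
...*.
Population = 9

Under FIXED-DEAD boundary, generation 1:
.*...
.....
*..*.
...*.
*..*.
Population = 6

Comparison: toroidal=9, fixed-dead=6 -> toroidal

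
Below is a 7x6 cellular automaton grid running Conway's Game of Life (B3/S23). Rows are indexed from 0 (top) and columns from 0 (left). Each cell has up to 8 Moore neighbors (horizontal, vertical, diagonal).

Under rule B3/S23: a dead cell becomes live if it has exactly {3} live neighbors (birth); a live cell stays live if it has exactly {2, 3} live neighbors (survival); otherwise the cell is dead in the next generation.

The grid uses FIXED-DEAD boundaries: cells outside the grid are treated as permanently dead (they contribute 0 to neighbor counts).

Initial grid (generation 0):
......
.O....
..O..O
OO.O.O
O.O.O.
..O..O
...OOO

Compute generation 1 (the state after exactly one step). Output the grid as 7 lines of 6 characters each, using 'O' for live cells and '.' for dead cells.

Answer: ......
......
O.O.O.
O..O.O
O.O.OO
.OO..O
...OOO

Derivation:
Simulating step by step:
Generation 0 (given above): 15 live cells
Generation 1: 16 live cells
(generation 1 grid is the final answer)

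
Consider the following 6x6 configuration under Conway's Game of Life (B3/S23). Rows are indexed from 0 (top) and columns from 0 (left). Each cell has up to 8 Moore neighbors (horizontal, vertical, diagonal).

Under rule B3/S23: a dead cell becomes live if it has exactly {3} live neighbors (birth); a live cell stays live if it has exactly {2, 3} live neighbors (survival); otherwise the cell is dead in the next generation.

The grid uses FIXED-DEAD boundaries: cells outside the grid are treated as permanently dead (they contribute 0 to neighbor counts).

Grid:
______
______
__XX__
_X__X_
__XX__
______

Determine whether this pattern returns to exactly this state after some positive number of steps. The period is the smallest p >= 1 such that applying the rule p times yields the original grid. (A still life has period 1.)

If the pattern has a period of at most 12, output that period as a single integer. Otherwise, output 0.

Simulating and comparing each generation to the original:
Gen 0 (original, given above): 6 live cells
Gen 1: 6 live cells, MATCHES original -> period = 1

Answer: 1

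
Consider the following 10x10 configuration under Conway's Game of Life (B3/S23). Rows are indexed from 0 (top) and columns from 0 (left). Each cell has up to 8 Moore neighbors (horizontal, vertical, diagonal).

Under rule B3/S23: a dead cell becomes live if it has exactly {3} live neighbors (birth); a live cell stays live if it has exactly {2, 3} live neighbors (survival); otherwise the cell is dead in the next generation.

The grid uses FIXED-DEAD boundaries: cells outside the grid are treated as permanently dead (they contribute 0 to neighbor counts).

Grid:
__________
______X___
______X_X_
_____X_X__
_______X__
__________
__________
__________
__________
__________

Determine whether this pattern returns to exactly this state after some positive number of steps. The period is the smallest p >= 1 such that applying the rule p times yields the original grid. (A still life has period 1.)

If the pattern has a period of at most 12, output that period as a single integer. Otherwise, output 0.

Simulating and comparing each generation to the original:
Gen 0 (original, given above): 6 live cells
Gen 1: 6 live cells, differs from original
Gen 2: 6 live cells, MATCHES original -> period = 2

Answer: 2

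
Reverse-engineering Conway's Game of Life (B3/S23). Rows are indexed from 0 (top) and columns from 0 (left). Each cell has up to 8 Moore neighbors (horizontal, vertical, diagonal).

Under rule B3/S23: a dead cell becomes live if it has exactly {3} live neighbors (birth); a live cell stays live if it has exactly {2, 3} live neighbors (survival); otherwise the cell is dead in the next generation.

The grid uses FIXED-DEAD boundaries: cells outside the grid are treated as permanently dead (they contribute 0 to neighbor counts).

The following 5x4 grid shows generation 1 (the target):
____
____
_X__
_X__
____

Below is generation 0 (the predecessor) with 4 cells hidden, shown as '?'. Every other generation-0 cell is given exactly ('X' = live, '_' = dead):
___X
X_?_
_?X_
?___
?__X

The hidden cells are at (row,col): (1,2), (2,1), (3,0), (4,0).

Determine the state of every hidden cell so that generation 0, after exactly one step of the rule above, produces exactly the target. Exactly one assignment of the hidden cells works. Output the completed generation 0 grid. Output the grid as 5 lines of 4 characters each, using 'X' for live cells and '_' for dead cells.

Answer: ___X
X___
__X_
X___
X__X

Derivation:
Hidden generation-0 cells (in order): (1,2), (2,1), (3,0), (4,0).
A hidden cell only influences target cells in its own 3x3 neighborhood. Try each of the 2^4 = 16 assignments, step the completed generation 0 forward once under B3/S23, and compare with the target:
  (1,2)=_ (2,1)=_ (3,0)=_ (4,0)=_ -> step gives (2,1)='_' but target has 'X' -> reject
  (1,2)=_ (2,1)=_ (3,0)=_ (4,0)=X -> step gives (2,1)='_' but target has 'X' -> reject
  (1,2)=_ (2,1)=_ (3,0)=X (4,0)=_ -> step gives (3,1)='_' but target has 'X' -> reject
  (1,2)=_ (2,1)=_ (3,0)=X (4,0)=X -> step reproduces the target at every cell -> ACCEPT
  (1,2)=_ (2,1)=X (3,0)=_ (4,0)=_ -> step gives (1,1)='X' but target has '_' -> reject
  (1,2)=_ (2,1)=X (3,0)=_ (4,0)=X -> step gives (1,1)='X' but target has '_' -> reject
  (1,2)=_ (2,1)=X (3,0)=X (4,0)=_ -> step gives (1,1)='X' but target has '_' -> reject
  (1,2)=_ (2,1)=X (3,0)=X (4,0)=X -> step gives (1,1)='X' but target has '_' -> reject
  (1,2)=X (2,1)=_ (3,0)=_ (4,0)=_ -> step gives (1,1)='X' but target has '_' -> reject
  (1,2)=X (2,1)=_ (3,0)=_ (4,0)=X -> step gives (1,1)='X' but target has '_' -> reject
  (1,2)=X (2,1)=_ (3,0)=X (4,0)=_ -> step gives (1,1)='X' but target has '_' -> reject
  (1,2)=X (2,1)=_ (3,0)=X (4,0)=X -> step gives (1,1)='X' but target has '_' -> reject
  (1,2)=X (2,1)=X (3,0)=_ (4,0)=_ -> step gives (1,2)='X' but target has '_' -> reject
  (1,2)=X (2,1)=X (3,0)=_ (4,0)=X -> step gives (1,2)='X' but target has '_' -> reject
  (1,2)=X (2,1)=X (3,0)=X (4,0)=_ -> step gives (1,2)='X' but target has '_' -> reject
  (1,2)=X (2,1)=X (3,0)=X (4,0)=X -> step gives (1,2)='X' but target has '_' -> reject
Unique solution: (1,2)=dead, (2,1)=dead, (3,0)=live, (4,0)=live.
Check: live-neighbor counts of every cell in the completed generation 0:
1110
0222
2301
1322
1210
Applying B3/S23 to generation 0 with these counts gives:
____
____
_X__
_X__
____
which matches the target exactly.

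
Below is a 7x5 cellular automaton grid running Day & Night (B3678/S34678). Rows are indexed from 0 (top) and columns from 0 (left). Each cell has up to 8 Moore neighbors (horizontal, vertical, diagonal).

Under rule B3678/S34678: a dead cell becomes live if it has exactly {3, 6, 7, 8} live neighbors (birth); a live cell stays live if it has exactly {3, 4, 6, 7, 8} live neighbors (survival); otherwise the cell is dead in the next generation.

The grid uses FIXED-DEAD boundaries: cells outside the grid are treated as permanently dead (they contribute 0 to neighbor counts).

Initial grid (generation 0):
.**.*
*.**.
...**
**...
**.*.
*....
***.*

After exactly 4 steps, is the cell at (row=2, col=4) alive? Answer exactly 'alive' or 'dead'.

Answer: alive

Derivation:
Simulating step by step:
Generation 0 (given above): 18 live cells
Generation 1: 16 live cells
.**..
..*..
*..*.
**.**
***..
**.*.
.*...
Generation 2: 11 live cells
.....
..**.
...**
*..*.
.*..*
*....
*.*..
Generation 3: 8 live cells
.....
...**
...**
..**.
*....
.....
.*...
Generation 4: 5 live cells
.....
...**
....*
...**
.....
.....
.....

Cell (2,4) at generation 4: 1 -> alive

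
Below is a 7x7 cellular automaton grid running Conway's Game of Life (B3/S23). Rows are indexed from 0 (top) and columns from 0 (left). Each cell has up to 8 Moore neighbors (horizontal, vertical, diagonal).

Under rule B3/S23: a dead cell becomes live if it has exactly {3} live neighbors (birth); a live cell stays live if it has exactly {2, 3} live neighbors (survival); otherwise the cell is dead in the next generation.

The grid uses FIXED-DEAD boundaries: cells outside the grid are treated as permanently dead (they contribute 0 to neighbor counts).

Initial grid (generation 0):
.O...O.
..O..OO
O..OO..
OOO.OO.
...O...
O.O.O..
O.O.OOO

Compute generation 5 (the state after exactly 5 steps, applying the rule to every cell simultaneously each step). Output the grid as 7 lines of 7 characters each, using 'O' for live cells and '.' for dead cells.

Simulating step by step:
Generation 0 (given above): 22 live cells
Generation 1: 19 live cells
.....OO
.OOO.OO
O.....O
OOO..O.
O....O.
..O.O..
....OO.
Generation 2: 24 live cells
..O.OOO
.OO.O..
O..OO.O
O....OO
O.OOOO.
...OO..
...OOO.
Generation 3: 20 live cells
.OO.OO.
.OO...O
O.OOO.O
O.O...O
.OO...O
.......
...O.O.
Generation 4: 13 live cells
.OOO.O.
O.....O
O.....O
O.....O
.OO....
..O....
.......
Generation 5: 15 live cells
(generation 5 grid is the final answer)

Answer: .OO....
O.O..OO
OO...OO
O......
.OO....
.OO....
.......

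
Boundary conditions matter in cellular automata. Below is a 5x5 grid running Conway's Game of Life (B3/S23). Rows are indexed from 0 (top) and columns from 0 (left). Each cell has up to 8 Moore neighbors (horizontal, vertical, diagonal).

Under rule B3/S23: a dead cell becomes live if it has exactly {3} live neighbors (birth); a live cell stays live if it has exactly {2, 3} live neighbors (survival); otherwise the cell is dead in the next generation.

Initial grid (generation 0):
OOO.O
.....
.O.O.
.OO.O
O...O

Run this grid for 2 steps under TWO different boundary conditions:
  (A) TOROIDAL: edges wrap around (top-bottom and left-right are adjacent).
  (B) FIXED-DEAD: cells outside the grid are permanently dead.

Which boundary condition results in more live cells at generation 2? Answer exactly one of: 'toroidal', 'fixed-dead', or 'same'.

Under TOROIDAL boundary, generation 2:
O.OOO
.O...
.O...
.OOOO
.O..O
Population = 12

Under FIXED-DEAD boundary, generation 2:
.....
OO...
...OO
O...O
OO.O.
Population = 9

Comparison: toroidal=12, fixed-dead=9 -> toroidal

Answer: toroidal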